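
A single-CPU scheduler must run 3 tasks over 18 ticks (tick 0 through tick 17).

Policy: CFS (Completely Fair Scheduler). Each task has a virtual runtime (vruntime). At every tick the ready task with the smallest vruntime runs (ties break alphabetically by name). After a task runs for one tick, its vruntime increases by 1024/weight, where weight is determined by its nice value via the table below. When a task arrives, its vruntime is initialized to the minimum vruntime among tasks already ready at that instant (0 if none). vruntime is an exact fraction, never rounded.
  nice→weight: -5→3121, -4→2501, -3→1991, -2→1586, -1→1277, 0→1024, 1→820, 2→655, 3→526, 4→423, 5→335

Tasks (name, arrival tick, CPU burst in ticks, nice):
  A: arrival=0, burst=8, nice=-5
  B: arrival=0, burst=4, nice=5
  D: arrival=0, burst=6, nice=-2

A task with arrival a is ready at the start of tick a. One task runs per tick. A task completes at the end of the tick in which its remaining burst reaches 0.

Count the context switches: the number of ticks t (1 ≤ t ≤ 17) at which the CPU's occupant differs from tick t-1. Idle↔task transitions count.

context switches = 13

t=0: vr[A=0 B=0 D=0] → run A
t=1: vr[A=1024/3121 B=0 D=0] → run B
t=2: vr[A=1024/3121 B=1024/335 D=0] → run D
t=3: vr[A=1024/3121 B=1024/335 D=512/793] → run A
t=4: vr[A=2048/3121 B=1024/335 D=512/793] → run D
t=5: vr[A=2048/3121 B=1024/335 D=1024/793] → run A
t=6: vr[A=3072/3121 B=1024/335 D=1024/793] → run A
t=7: vr[A=4096/3121 B=1024/335 D=1024/793] → run D
t=8: vr[A=4096/3121 B=1024/335 D=1536/793] → run A
t=9: vr[A=5120/3121 B=1024/335 D=1536/793] → run A
t=10: vr[A=6144/3121 B=1024/335 D=1536/793] → run D
t=11: vr[A=6144/3121 B=1024/335 D=2048/793] → run A
t=12: vr[A=7168/3121 B=1024/335 D=2048/793] → run A
t=13: vr[B=1024/335 D=2048/793] → run D
t=14: vr[B=1024/335 D=2560/793] → run B
t=15: vr[B=2048/335 D=2560/793] → run D
t=16: vr[B=2048/335] → run B
t=17: vr[B=3072/335] → run B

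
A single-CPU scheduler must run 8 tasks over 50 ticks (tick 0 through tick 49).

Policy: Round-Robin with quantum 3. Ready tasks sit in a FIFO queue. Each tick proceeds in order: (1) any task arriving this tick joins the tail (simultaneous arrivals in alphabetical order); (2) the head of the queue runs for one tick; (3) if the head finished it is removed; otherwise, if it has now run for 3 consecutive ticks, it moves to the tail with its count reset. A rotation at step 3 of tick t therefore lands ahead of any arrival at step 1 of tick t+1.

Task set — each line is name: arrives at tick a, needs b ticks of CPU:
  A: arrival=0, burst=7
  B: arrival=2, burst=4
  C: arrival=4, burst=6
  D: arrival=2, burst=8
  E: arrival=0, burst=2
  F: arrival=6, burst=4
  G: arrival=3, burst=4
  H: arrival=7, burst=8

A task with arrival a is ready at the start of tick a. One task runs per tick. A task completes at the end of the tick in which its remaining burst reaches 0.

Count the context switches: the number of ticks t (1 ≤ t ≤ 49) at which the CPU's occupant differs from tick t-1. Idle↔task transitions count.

t=0: queue=[A,E] q_used=0 → run A
t=1: queue=[A,E] q_used=1 → run A
t=2: queue=[A,E,B,D] q_used=2 → run A
t=3: queue=[E,B,D,A,G] q_used=0 → run E
t=4: queue=[E,B,D,A,G,C] q_used=1 → run E
t=5: queue=[B,D,A,G,C] q_used=0 → run B
t=6: queue=[B,D,A,G,C,F] q_used=1 → run B
t=7: queue=[B,D,A,G,C,F,H] q_used=2 → run B
t=8: queue=[D,A,G,C,F,H,B] q_used=0 → run D
t=9: queue=[D,A,G,C,F,H,B] q_used=1 → run D
t=10: queue=[D,A,G,C,F,H,B] q_used=2 → run D
t=11: queue=[A,G,C,F,H,B,D] q_used=0 → run A
t=12: queue=[A,G,C,F,H,B,D] q_used=1 → run A
t=13: queue=[A,G,C,F,H,B,D] q_used=2 → run A
t=14: queue=[G,C,F,H,B,D,A] q_used=0 → run G
t=15: queue=[G,C,F,H,B,D,A] q_used=1 → run G
t=16: queue=[G,C,F,H,B,D,A] q_used=2 → run G
t=17: queue=[C,F,H,B,D,A,G] q_used=0 → run C
t=18: queue=[C,F,H,B,D,A,G] q_used=1 → run C
t=19: queue=[C,F,H,B,D,A,G] q_used=2 → run C
t=20: queue=[F,H,B,D,A,G,C] q_used=0 → run F
t=21: queue=[F,H,B,D,A,G,C] q_used=1 → run F
t=22: queue=[F,H,B,D,A,G,C] q_used=2 → run F
t=23: queue=[H,B,D,A,G,C,F] q_used=0 → run H
t=24: queue=[H,B,D,A,G,C,F] q_used=1 → run H
t=25: queue=[H,B,D,A,G,C,F] q_used=2 → run H
t=26: queue=[B,D,A,G,C,F,H] q_used=0 → run B
t=27: queue=[D,A,G,C,F,H] q_used=0 → run D
t=28: queue=[D,A,G,C,F,H] q_used=1 → run D
t=29: queue=[D,A,G,C,F,H] q_used=2 → run D
t=30: queue=[A,G,C,F,H,D] q_used=0 → run A
t=31: queue=[G,C,F,H,D] q_used=0 → run G
t=32: queue=[C,F,H,D] q_used=0 → run C
t=33: queue=[C,F,H,D] q_used=1 → run C
t=34: queue=[C,F,H,D] q_used=2 → run C
t=35: queue=[F,H,D] q_used=0 → run F
t=36: queue=[H,D] q_used=0 → run H
t=37: queue=[H,D] q_used=1 → run H
t=38: queue=[H,D] q_used=2 → run H
t=39: queue=[D,H] q_used=0 → run D
t=40: queue=[D,H] q_used=1 → run D
t=41: queue=[H] q_used=0 → run H
t=42: queue=[H] q_used=1 → run H
t=43: (idle)
t=44: (idle)
t=45: (idle)
t=46: (idle)
t=47: (idle)
t=48: (idle)
t=49: (idle)

context switches = 18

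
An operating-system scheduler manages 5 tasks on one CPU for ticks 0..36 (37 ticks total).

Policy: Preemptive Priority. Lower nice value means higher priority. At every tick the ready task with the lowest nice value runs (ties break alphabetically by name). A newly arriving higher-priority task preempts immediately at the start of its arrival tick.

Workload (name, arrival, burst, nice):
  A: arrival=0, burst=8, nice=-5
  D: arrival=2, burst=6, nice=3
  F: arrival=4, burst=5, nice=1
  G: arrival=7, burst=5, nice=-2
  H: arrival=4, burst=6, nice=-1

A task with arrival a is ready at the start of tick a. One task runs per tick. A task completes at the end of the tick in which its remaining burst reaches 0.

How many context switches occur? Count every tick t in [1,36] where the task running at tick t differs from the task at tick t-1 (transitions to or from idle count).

t=0: ready={A} → run A
t=1: ready={A} → run A
t=2: ready={A,D} → run A
t=3: ready={A,D} → run A
t=4: ready={A,D,F,H} → run A
t=5: ready={A,D,F,H} → run A
t=6: ready={A,D,F,H} → run A
t=7: ready={A,D,F,G,H} → run A
t=8: ready={D,F,G,H} → run G
t=9: ready={D,F,G,H} → run G
t=10: ready={D,F,G,H} → run G
t=11: ready={D,F,G,H} → run G
t=12: ready={D,F,G,H} → run G
t=13: ready={D,F,H} → run H
t=14: ready={D,F,H} → run H
t=15: ready={D,F,H} → run H
t=16: ready={D,F,H} → run H
t=17: ready={D,F,H} → run H
t=18: ready={D,F,H} → run H
t=19: ready={D,F} → run F
t=20: ready={D,F} → run F
t=21: ready={D,F} → run F
t=22: ready={D,F} → run F
t=23: ready={D,F} → run F
t=24: ready={D} → run D
t=25: ready={D} → run D
t=26: ready={D} → run D
t=27: ready={D} → run D
t=28: ready={D} → run D
t=29: ready={D} → run D
t=30: (idle)
t=31: (idle)
t=32: (idle)
t=33: (idle)
t=34: (idle)
t=35: (idle)
t=36: (idle)

context switches = 5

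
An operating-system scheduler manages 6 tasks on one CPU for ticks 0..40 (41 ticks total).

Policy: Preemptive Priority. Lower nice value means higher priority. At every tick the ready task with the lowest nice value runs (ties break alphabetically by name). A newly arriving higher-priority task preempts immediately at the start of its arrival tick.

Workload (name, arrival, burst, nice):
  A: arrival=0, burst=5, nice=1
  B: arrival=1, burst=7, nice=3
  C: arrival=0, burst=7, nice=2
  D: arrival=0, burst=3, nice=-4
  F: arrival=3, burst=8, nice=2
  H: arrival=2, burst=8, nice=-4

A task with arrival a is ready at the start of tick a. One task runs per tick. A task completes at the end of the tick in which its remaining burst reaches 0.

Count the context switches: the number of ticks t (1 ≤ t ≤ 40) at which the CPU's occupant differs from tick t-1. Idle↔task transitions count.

t=0: ready={A,C,D} → run D
t=1: ready={A,B,C,D} → run D
t=2: ready={A,B,C,D,H} → run D
t=3: ready={A,B,C,F,H} → run H
t=4: ready={A,B,C,F,H} → run H
t=5: ready={A,B,C,F,H} → run H
t=6: ready={A,B,C,F,H} → run H
t=7: ready={A,B,C,F,H} → run H
t=8: ready={A,B,C,F,H} → run H
t=9: ready={A,B,C,F,H} → run H
t=10: ready={A,B,C,F,H} → run H
t=11: ready={A,B,C,F} → run A
t=12: ready={A,B,C,F} → run A
t=13: ready={A,B,C,F} → run A
t=14: ready={A,B,C,F} → run A
t=15: ready={A,B,C,F} → run A
t=16: ready={B,C,F} → run C
t=17: ready={B,C,F} → run C
t=18: ready={B,C,F} → run C
t=19: ready={B,C,F} → run C
t=20: ready={B,C,F} → run C
t=21: ready={B,C,F} → run C
t=22: ready={B,C,F} → run C
t=23: ready={B,F} → run F
t=24: ready={B,F} → run F
t=25: ready={B,F} → run F
t=26: ready={B,F} → run F
t=27: ready={B,F} → run F
t=28: ready={B,F} → run F
t=29: ready={B,F} → run F
t=30: ready={B,F} → run F
t=31: ready={B} → run B
t=32: ready={B} → run B
t=33: ready={B} → run B
t=34: ready={B} → run B
t=35: ready={B} → run B
t=36: ready={B} → run B
t=37: ready={B} → run B
t=38: (idle)
t=39: (idle)
t=40: (idle)

context switches = 6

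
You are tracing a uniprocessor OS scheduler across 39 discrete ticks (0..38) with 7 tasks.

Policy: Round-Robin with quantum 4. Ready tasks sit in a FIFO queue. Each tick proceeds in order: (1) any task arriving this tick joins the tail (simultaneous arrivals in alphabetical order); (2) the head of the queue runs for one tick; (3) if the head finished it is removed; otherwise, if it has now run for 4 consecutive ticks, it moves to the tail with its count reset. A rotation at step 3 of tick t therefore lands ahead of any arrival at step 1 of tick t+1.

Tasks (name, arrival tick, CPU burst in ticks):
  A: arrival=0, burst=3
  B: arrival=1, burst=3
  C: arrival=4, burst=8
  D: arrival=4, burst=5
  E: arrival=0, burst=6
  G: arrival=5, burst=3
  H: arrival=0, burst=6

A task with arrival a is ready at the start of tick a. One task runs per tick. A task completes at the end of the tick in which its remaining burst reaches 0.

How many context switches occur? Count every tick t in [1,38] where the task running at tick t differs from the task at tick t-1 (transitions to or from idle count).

context switches = 11

t=0: queue=[A,E,H] q_used=0 → run A
t=1: queue=[A,E,H,B] q_used=1 → run A
t=2: queue=[A,E,H,B] q_used=2 → run A
t=3: queue=[E,H,B] q_used=0 → run E
t=4: queue=[E,H,B,C,D] q_used=1 → run E
t=5: queue=[E,H,B,C,D,G] q_used=2 → run E
t=6: queue=[E,H,B,C,D,G] q_used=3 → run E
t=7: queue=[H,B,C,D,G,E] q_used=0 → run H
t=8: queue=[H,B,C,D,G,E] q_used=1 → run H
t=9: queue=[H,B,C,D,G,E] q_used=2 → run H
t=10: queue=[H,B,C,D,G,E] q_used=3 → run H
t=11: queue=[B,C,D,G,E,H] q_used=0 → run B
t=12: queue=[B,C,D,G,E,H] q_used=1 → run B
t=13: queue=[B,C,D,G,E,H] q_used=2 → run B
t=14: queue=[C,D,G,E,H] q_used=0 → run C
t=15: queue=[C,D,G,E,H] q_used=1 → run C
t=16: queue=[C,D,G,E,H] q_used=2 → run C
t=17: queue=[C,D,G,E,H] q_used=3 → run C
t=18: queue=[D,G,E,H,C] q_used=0 → run D
t=19: queue=[D,G,E,H,C] q_used=1 → run D
t=20: queue=[D,G,E,H,C] q_used=2 → run D
t=21: queue=[D,G,E,H,C] q_used=3 → run D
t=22: queue=[G,E,H,C,D] q_used=0 → run G
t=23: queue=[G,E,H,C,D] q_used=1 → run G
t=24: queue=[G,E,H,C,D] q_used=2 → run G
t=25: queue=[E,H,C,D] q_used=0 → run E
t=26: queue=[E,H,C,D] q_used=1 → run E
t=27: queue=[H,C,D] q_used=0 → run H
t=28: queue=[H,C,D] q_used=1 → run H
t=29: queue=[C,D] q_used=0 → run C
t=30: queue=[C,D] q_used=1 → run C
t=31: queue=[C,D] q_used=2 → run C
t=32: queue=[C,D] q_used=3 → run C
t=33: queue=[D] q_used=0 → run D
t=34: (idle)
t=35: (idle)
t=36: (idle)
t=37: (idle)
t=38: (idle)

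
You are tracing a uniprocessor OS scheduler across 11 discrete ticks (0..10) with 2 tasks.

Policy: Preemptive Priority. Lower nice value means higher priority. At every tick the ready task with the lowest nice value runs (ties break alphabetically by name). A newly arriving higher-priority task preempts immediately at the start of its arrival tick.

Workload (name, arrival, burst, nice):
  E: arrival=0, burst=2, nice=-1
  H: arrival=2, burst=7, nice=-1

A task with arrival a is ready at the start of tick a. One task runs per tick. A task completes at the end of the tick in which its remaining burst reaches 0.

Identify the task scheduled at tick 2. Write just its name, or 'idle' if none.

running at tick 2 = H

t=0: ready={E} → run E
t=1: ready={E} → run E
t=2: ready={H} → run H
t=3: ready={H} → run H
t=4: ready={H} → run H
t=5: ready={H} → run H
t=6: ready={H} → run H
t=7: ready={H} → run H
t=8: ready={H} → run H
t=9: (idle)
t=10: (idle)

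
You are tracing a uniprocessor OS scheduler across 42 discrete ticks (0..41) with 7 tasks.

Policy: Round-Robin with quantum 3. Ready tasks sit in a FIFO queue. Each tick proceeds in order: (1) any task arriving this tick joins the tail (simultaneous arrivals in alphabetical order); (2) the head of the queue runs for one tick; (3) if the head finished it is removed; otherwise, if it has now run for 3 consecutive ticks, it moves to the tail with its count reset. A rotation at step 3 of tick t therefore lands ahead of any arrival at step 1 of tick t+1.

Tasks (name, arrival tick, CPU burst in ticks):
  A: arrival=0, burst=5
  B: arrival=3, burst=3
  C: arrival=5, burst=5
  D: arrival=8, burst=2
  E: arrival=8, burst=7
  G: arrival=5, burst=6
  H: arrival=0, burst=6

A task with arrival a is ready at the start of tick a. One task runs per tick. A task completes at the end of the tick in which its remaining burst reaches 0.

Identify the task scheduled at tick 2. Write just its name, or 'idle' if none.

running at tick 2 = A

t=0: queue=[A,H] q_used=0 → run A
t=1: queue=[A,H] q_used=1 → run A
t=2: queue=[A,H] q_used=2 → run A
t=3: queue=[H,A,B] q_used=0 → run H
t=4: queue=[H,A,B] q_used=1 → run H
t=5: queue=[H,A,B,C,G] q_used=2 → run H
t=6: queue=[A,B,C,G,H] q_used=0 → run A
t=7: queue=[A,B,C,G,H] q_used=1 → run A
t=8: queue=[B,C,G,H,D,E] q_used=0 → run B
t=9: queue=[B,C,G,H,D,E] q_used=1 → run B
t=10: queue=[B,C,G,H,D,E] q_used=2 → run B
t=11: queue=[C,G,H,D,E] q_used=0 → run C
t=12: queue=[C,G,H,D,E] q_used=1 → run C
t=13: queue=[C,G,H,D,E] q_used=2 → run C
t=14: queue=[G,H,D,E,C] q_used=0 → run G
t=15: queue=[G,H,D,E,C] q_used=1 → run G
t=16: queue=[G,H,D,E,C] q_used=2 → run G
t=17: queue=[H,D,E,C,G] q_used=0 → run H
t=18: queue=[H,D,E,C,G] q_used=1 → run H
t=19: queue=[H,D,E,C,G] q_used=2 → run H
t=20: queue=[D,E,C,G] q_used=0 → run D
t=21: queue=[D,E,C,G] q_used=1 → run D
t=22: queue=[E,C,G] q_used=0 → run E
t=23: queue=[E,C,G] q_used=1 → run E
t=24: queue=[E,C,G] q_used=2 → run E
t=25: queue=[C,G,E] q_used=0 → run C
t=26: queue=[C,G,E] q_used=1 → run C
t=27: queue=[G,E] q_used=0 → run G
t=28: queue=[G,E] q_used=1 → run G
t=29: queue=[G,E] q_used=2 → run G
t=30: queue=[E] q_used=0 → run E
t=31: queue=[E] q_used=1 → run E
t=32: queue=[E] q_used=2 → run E
t=33: queue=[E] q_used=0 → run E
t=34: (idle)
t=35: (idle)
t=36: (idle)
t=37: (idle)
t=38: (idle)
t=39: (idle)
t=40: (idle)
t=41: (idle)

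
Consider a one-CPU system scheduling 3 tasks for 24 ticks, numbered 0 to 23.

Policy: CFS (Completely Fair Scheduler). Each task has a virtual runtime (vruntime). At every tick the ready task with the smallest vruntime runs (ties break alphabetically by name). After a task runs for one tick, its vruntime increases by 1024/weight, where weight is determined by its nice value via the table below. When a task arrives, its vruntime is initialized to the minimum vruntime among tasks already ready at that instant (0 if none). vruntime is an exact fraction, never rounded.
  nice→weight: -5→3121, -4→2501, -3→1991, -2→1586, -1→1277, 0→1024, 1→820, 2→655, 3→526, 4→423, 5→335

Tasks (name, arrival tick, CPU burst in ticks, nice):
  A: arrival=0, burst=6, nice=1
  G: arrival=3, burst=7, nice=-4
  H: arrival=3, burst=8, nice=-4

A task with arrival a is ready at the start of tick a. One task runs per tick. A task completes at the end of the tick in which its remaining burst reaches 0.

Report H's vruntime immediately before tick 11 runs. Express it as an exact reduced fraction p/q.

t=0: vr[A=0] → run A
t=1: vr[A=256/205] → run A
t=2: vr[A=512/205] → run A
t=3: vr[A=768/205 G=768/205 H=768/205] → run A
t=4: vr[A=1024/205 G=768/205 H=768/205] → run G
t=5: vr[A=1024/205 G=51968/12505 H=768/205] → run H
t=6: vr[A=1024/205 G=51968/12505 H=51968/12505] → run G
t=7: vr[A=1024/205 G=57088/12505 H=51968/12505] → run H
t=8: vr[A=1024/205 G=57088/12505 H=57088/12505] → run G
t=9: vr[A=1024/205 G=62208/12505 H=57088/12505] → run H
t=10: vr[A=1024/205 G=62208/12505 H=62208/12505] → run G
t=11: vr[A=1024/205 G=67328/12505 H=62208/12505] → run H
t=12: vr[A=1024/205 G=67328/12505 H=67328/12505] → run A
t=13: vr[A=256/41 G=67328/12505 H=67328/12505] → run G
t=14: vr[A=256/41 G=72448/12505 H=67328/12505] → run H
t=15: vr[A=256/41 G=72448/12505 H=72448/12505] → run G
t=16: vr[A=256/41 G=77568/12505 H=72448/12505] → run H
t=17: vr[A=256/41 G=77568/12505 H=77568/12505] → run G
t=18: vr[A=256/41 H=77568/12505] → run H
t=19: vr[A=256/41 H=82688/12505] → run A
t=20: vr[H=82688/12505] → run H
t=21: (idle)
t=22: (idle)
t=23: (idle)

vruntime(H, start of tick 11) = 62208/12505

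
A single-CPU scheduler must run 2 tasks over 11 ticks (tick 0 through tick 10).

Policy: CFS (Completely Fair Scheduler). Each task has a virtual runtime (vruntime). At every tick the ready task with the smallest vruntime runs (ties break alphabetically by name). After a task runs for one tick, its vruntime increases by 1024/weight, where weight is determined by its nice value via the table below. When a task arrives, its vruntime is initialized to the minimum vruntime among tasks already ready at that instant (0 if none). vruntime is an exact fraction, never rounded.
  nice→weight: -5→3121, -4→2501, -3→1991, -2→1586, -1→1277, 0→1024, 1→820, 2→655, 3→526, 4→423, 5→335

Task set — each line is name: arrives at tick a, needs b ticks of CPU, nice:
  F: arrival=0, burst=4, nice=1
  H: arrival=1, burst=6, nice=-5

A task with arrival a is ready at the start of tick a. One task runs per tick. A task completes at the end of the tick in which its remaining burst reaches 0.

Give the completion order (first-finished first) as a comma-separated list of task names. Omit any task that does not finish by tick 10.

completion order = H, F

t=0: vr[F=0] → run F
t=1: vr[F=256/205 H=256/205] → run F
t=2: vr[F=512/205 H=256/205] → run H
t=3: vr[F=512/205 H=1008896/639805] → run H
t=4: vr[F=512/205 H=1218816/639805] → run H
t=5: vr[F=512/205 H=1428736/639805] → run H
t=6: vr[F=512/205 H=1638656/639805] → run F
t=7: vr[F=768/205 H=1638656/639805] → run H
t=8: vr[F=768/205 H=1848576/639805] → run H
t=9: vr[F=768/205] → run F
t=10: (idle)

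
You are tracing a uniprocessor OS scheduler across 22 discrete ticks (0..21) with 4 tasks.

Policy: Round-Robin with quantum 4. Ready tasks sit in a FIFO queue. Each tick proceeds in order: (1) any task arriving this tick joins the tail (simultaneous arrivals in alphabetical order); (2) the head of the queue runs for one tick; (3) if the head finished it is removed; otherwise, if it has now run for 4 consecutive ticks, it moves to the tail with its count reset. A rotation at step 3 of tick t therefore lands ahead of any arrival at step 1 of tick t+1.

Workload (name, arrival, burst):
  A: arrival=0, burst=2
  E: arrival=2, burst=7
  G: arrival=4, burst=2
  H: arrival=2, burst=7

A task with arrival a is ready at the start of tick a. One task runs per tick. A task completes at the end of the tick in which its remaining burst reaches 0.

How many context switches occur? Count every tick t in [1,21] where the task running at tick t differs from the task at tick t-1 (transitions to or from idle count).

context switches = 6

t=0: queue=[A] q_used=0 → run A
t=1: queue=[A] q_used=1 → run A
t=2: queue=[E,H] q_used=0 → run E
t=3: queue=[E,H] q_used=1 → run E
t=4: queue=[E,H,G] q_used=2 → run E
t=5: queue=[E,H,G] q_used=3 → run E
t=6: queue=[H,G,E] q_used=0 → run H
t=7: queue=[H,G,E] q_used=1 → run H
t=8: queue=[H,G,E] q_used=2 → run H
t=9: queue=[H,G,E] q_used=3 → run H
t=10: queue=[G,E,H] q_used=0 → run G
t=11: queue=[G,E,H] q_used=1 → run G
t=12: queue=[E,H] q_used=0 → run E
t=13: queue=[E,H] q_used=1 → run E
t=14: queue=[E,H] q_used=2 → run E
t=15: queue=[H] q_used=0 → run H
t=16: queue=[H] q_used=1 → run H
t=17: queue=[H] q_used=2 → run H
t=18: (idle)
t=19: (idle)
t=20: (idle)
t=21: (idle)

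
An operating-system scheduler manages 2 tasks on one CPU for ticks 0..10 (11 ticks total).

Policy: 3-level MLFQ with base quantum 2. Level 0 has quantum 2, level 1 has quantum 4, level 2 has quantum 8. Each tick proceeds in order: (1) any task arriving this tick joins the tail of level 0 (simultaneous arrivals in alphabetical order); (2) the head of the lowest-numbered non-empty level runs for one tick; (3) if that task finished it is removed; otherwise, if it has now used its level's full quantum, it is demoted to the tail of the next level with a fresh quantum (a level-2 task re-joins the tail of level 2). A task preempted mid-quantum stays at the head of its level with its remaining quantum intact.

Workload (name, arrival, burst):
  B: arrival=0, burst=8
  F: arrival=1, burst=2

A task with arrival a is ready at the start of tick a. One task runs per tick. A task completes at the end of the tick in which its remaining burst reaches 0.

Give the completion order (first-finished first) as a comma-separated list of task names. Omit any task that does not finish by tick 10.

t=0: L0/L1/L2 = B/-/- → run B
t=1: L0/L1/L2 = BF/-/- → run B
t=2: L0/L1/L2 = F/B/- → run F
t=3: L0/L1/L2 = F/B/- → run F
t=4: L0/L1/L2 = -/B/- → run B
t=5: L0/L1/L2 = -/B/- → run B
t=6: L0/L1/L2 = -/B/- → run B
t=7: L0/L1/L2 = -/B/- → run B
t=8: L0/L1/L2 = -/-/B → run B
t=9: L0/L1/L2 = -/-/B → run B
t=10: (idle)

completion order = F, B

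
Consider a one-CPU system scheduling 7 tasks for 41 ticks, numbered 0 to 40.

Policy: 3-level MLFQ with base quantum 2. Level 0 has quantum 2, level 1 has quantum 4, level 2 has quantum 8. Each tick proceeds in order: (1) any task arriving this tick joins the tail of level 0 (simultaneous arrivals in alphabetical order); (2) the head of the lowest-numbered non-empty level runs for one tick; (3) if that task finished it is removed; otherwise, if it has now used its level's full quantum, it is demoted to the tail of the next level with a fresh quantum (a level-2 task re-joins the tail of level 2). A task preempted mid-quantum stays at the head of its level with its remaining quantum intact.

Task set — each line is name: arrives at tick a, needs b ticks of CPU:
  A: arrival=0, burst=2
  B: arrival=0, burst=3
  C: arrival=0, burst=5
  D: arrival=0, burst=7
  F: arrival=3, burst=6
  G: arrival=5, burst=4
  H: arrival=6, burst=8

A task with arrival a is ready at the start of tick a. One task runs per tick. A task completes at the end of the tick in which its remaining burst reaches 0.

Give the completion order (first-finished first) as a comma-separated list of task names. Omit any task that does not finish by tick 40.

completion order = A, B, C, F, G, D, H

t=0: L0/L1/L2 = ABCD/-/- → run A
t=1: L0/L1/L2 = ABCD/-/- → run A
t=2: L0/L1/L2 = BCD/-/- → run B
t=3: L0/L1/L2 = BCDF/-/- → run B
t=4: L0/L1/L2 = CDF/B/- → run C
t=5: L0/L1/L2 = CDFG/B/- → run C
t=6: L0/L1/L2 = DFGH/BC/- → run D
t=7: L0/L1/L2 = DFGH/BC/- → run D
t=8: L0/L1/L2 = FGH/BCD/- → run F
t=9: L0/L1/L2 = FGH/BCD/- → run F
t=10: L0/L1/L2 = GH/BCDF/- → run G
t=11: L0/L1/L2 = GH/BCDF/- → run G
t=12: L0/L1/L2 = H/BCDFG/- → run H
t=13: L0/L1/L2 = H/BCDFG/- → run H
t=14: L0/L1/L2 = -/BCDFGH/- → run B
t=15: L0/L1/L2 = -/CDFGH/- → run C
t=16: L0/L1/L2 = -/CDFGH/- → run C
t=17: L0/L1/L2 = -/CDFGH/- → run C
t=18: L0/L1/L2 = -/DFGH/- → run D
t=19: L0/L1/L2 = -/DFGH/- → run D
t=20: L0/L1/L2 = -/DFGH/- → run D
t=21: L0/L1/L2 = -/DFGH/- → run D
t=22: L0/L1/L2 = -/FGH/D → run F
t=23: L0/L1/L2 = -/FGH/D → run F
t=24: L0/L1/L2 = -/FGH/D → run F
t=25: L0/L1/L2 = -/FGH/D → run F
t=26: L0/L1/L2 = -/GH/D → run G
t=27: L0/L1/L2 = -/GH/D → run G
t=28: L0/L1/L2 = -/H/D → run H
t=29: L0/L1/L2 = -/H/D → run H
t=30: L0/L1/L2 = -/H/D → run H
t=31: L0/L1/L2 = -/H/D → run H
t=32: L0/L1/L2 = -/-/DH → run D
t=33: L0/L1/L2 = -/-/H → run H
t=34: L0/L1/L2 = -/-/H → run H
t=35: (idle)
t=36: (idle)
t=37: (idle)
t=38: (idle)
t=39: (idle)
t=40: (idle)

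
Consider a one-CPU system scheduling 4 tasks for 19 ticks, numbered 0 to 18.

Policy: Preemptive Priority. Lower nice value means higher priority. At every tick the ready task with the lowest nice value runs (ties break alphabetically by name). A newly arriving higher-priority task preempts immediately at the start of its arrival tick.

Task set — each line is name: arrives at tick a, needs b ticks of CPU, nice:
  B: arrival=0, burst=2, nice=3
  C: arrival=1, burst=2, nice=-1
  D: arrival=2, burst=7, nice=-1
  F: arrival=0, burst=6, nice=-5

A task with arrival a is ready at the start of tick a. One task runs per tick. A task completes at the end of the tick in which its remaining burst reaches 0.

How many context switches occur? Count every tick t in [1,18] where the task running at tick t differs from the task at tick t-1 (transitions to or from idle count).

context switches = 4

t=0: ready={B,F} → run F
t=1: ready={B,C,F} → run F
t=2: ready={B,C,D,F} → run F
t=3: ready={B,C,D,F} → run F
t=4: ready={B,C,D,F} → run F
t=5: ready={B,C,D,F} → run F
t=6: ready={B,C,D} → run C
t=7: ready={B,C,D} → run C
t=8: ready={B,D} → run D
t=9: ready={B,D} → run D
t=10: ready={B,D} → run D
t=11: ready={B,D} → run D
t=12: ready={B,D} → run D
t=13: ready={B,D} → run D
t=14: ready={B,D} → run D
t=15: ready={B} → run B
t=16: ready={B} → run B
t=17: (idle)
t=18: (idle)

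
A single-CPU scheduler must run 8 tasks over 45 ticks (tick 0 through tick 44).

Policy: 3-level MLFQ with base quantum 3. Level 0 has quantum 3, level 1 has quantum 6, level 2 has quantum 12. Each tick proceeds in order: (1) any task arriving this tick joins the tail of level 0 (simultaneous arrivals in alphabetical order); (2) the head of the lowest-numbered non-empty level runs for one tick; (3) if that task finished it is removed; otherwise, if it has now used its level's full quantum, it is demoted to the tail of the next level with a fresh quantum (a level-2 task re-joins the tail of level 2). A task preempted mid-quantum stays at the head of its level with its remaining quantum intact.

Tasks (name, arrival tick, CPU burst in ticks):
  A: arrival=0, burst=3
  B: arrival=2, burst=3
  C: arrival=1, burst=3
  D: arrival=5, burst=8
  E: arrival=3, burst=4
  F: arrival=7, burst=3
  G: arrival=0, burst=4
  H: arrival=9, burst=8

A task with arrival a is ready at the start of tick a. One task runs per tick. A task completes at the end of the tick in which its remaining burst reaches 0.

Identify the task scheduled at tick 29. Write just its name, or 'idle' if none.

running at tick 29 = D

t=0: L0/L1/L2 = AG/-/- → run A
t=1: L0/L1/L2 = AGC/-/- → run A
t=2: L0/L1/L2 = AGCB/-/- → run A
t=3: L0/L1/L2 = GCBE/-/- → run G
t=4: L0/L1/L2 = GCBE/-/- → run G
t=5: L0/L1/L2 = GCBED/-/- → run G
t=6: L0/L1/L2 = CBED/G/- → run C
t=7: L0/L1/L2 = CBEDF/G/- → run C
t=8: L0/L1/L2 = CBEDF/G/- → run C
t=9: L0/L1/L2 = BEDFH/G/- → run B
t=10: L0/L1/L2 = BEDFH/G/- → run B
t=11: L0/L1/L2 = BEDFH/G/- → run B
t=12: L0/L1/L2 = EDFH/G/- → run E
t=13: L0/L1/L2 = EDFH/G/- → run E
t=14: L0/L1/L2 = EDFH/G/- → run E
t=15: L0/L1/L2 = DFH/GE/- → run D
t=16: L0/L1/L2 = DFH/GE/- → run D
t=17: L0/L1/L2 = DFH/GE/- → run D
t=18: L0/L1/L2 = FH/GED/- → run F
t=19: L0/L1/L2 = FH/GED/- → run F
t=20: L0/L1/L2 = FH/GED/- → run F
t=21: L0/L1/L2 = H/GED/- → run H
t=22: L0/L1/L2 = H/GED/- → run H
t=23: L0/L1/L2 = H/GED/- → run H
t=24: L0/L1/L2 = -/GEDH/- → run G
t=25: L0/L1/L2 = -/EDH/- → run E
t=26: L0/L1/L2 = -/DH/- → run D
t=27: L0/L1/L2 = -/DH/- → run D
t=28: L0/L1/L2 = -/DH/- → run D
t=29: L0/L1/L2 = -/DH/- → run D
t=30: L0/L1/L2 = -/DH/- → run D
t=31: L0/L1/L2 = -/H/- → run H
t=32: L0/L1/L2 = -/H/- → run H
t=33: L0/L1/L2 = -/H/- → run H
t=34: L0/L1/L2 = -/H/- → run H
t=35: L0/L1/L2 = -/H/- → run H
t=36: (idle)
t=37: (idle)
t=38: (idle)
t=39: (idle)
t=40: (idle)
t=41: (idle)
t=42: (idle)
t=43: (idle)
t=44: (idle)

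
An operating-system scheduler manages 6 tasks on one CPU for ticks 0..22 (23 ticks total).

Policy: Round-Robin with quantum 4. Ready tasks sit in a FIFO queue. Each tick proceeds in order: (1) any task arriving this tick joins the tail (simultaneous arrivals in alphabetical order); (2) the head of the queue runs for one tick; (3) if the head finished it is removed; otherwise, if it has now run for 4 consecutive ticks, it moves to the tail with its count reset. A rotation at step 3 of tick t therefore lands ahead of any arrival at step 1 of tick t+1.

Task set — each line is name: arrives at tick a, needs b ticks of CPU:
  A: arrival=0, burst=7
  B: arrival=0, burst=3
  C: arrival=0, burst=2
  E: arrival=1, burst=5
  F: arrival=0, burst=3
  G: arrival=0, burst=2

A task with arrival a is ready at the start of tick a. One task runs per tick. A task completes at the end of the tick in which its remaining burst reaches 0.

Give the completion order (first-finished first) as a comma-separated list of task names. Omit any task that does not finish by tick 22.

completion order = B, C, F, G, A, E

t=0: queue=[A,B,C,F,G] q_used=0 → run A
t=1: queue=[A,B,C,F,G,E] q_used=1 → run A
t=2: queue=[A,B,C,F,G,E] q_used=2 → run A
t=3: queue=[A,B,C,F,G,E] q_used=3 → run A
t=4: queue=[B,C,F,G,E,A] q_used=0 → run B
t=5: queue=[B,C,F,G,E,A] q_used=1 → run B
t=6: queue=[B,C,F,G,E,A] q_used=2 → run B
t=7: queue=[C,F,G,E,A] q_used=0 → run C
t=8: queue=[C,F,G,E,A] q_used=1 → run C
t=9: queue=[F,G,E,A] q_used=0 → run F
t=10: queue=[F,G,E,A] q_used=1 → run F
t=11: queue=[F,G,E,A] q_used=2 → run F
t=12: queue=[G,E,A] q_used=0 → run G
t=13: queue=[G,E,A] q_used=1 → run G
t=14: queue=[E,A] q_used=0 → run E
t=15: queue=[E,A] q_used=1 → run E
t=16: queue=[E,A] q_used=2 → run E
t=17: queue=[E,A] q_used=3 → run E
t=18: queue=[A,E] q_used=0 → run A
t=19: queue=[A,E] q_used=1 → run A
t=20: queue=[A,E] q_used=2 → run A
t=21: queue=[E] q_used=0 → run E
t=22: (idle)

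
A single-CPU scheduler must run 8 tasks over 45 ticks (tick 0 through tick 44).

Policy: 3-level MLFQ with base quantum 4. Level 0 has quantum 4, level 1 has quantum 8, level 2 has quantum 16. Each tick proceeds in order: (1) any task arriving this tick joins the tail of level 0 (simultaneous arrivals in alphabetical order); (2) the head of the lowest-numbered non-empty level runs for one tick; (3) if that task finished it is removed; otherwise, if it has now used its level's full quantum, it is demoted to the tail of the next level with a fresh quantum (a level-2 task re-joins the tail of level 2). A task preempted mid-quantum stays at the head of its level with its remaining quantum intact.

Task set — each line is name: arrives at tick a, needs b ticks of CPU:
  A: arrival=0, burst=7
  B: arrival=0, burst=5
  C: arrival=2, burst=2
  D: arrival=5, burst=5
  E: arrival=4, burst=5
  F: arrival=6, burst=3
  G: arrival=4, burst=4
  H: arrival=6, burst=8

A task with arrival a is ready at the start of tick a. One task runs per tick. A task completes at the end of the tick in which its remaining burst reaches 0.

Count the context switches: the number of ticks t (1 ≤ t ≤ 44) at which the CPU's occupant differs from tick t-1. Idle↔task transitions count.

t=0: L0/L1/L2 = AB/-/- → run A
t=1: L0/L1/L2 = AB/-/- → run A
t=2: L0/L1/L2 = ABC/-/- → run A
t=3: L0/L1/L2 = ABC/-/- → run A
t=4: L0/L1/L2 = BCEG/A/- → run B
t=5: L0/L1/L2 = BCEGD/A/- → run B
t=6: L0/L1/L2 = BCEGDFH/A/- → run B
t=7: L0/L1/L2 = BCEGDFH/A/- → run B
t=8: L0/L1/L2 = CEGDFH/AB/- → run C
t=9: L0/L1/L2 = CEGDFH/AB/- → run C
t=10: L0/L1/L2 = EGDFH/AB/- → run E
t=11: L0/L1/L2 = EGDFH/AB/- → run E
t=12: L0/L1/L2 = EGDFH/AB/- → run E
t=13: L0/L1/L2 = EGDFH/AB/- → run E
t=14: L0/L1/L2 = GDFH/ABE/- → run G
t=15: L0/L1/L2 = GDFH/ABE/- → run G
t=16: L0/L1/L2 = GDFH/ABE/- → run G
t=17: L0/L1/L2 = GDFH/ABE/- → run G
t=18: L0/L1/L2 = DFH/ABE/- → run D
t=19: L0/L1/L2 = DFH/ABE/- → run D
t=20: L0/L1/L2 = DFH/ABE/- → run D
t=21: L0/L1/L2 = DFH/ABE/- → run D
t=22: L0/L1/L2 = FH/ABED/- → run F
t=23: L0/L1/L2 = FH/ABED/- → run F
t=24: L0/L1/L2 = FH/ABED/- → run F
t=25: L0/L1/L2 = H/ABED/- → run H
t=26: L0/L1/L2 = H/ABED/- → run H
t=27: L0/L1/L2 = H/ABED/- → run H
t=28: L0/L1/L2 = H/ABED/- → run H
t=29: L0/L1/L2 = -/ABEDH/- → run A
t=30: L0/L1/L2 = -/ABEDH/- → run A
t=31: L0/L1/L2 = -/ABEDH/- → run A
t=32: L0/L1/L2 = -/BEDH/- → run B
t=33: L0/L1/L2 = -/EDH/- → run E
t=34: L0/L1/L2 = -/DH/- → run D
t=35: L0/L1/L2 = -/H/- → run H
t=36: L0/L1/L2 = -/H/- → run H
t=37: L0/L1/L2 = -/H/- → run H
t=38: L0/L1/L2 = -/H/- → run H
t=39: (idle)
t=40: (idle)
t=41: (idle)
t=42: (idle)
t=43: (idle)
t=44: (idle)

context switches = 13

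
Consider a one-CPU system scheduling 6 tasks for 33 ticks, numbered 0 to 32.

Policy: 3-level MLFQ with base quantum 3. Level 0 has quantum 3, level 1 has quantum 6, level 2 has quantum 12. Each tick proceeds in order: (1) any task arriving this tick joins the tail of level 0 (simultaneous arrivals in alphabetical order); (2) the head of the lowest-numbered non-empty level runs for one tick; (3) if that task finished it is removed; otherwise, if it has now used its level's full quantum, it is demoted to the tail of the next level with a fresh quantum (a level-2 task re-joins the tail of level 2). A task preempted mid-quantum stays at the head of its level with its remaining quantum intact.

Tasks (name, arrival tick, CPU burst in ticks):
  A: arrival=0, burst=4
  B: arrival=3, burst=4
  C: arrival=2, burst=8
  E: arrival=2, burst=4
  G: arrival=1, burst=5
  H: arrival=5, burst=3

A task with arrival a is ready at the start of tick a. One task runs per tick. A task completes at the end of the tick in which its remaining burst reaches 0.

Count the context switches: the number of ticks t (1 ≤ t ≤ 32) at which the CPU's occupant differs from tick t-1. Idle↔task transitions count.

context switches = 11

t=0: L0/L1/L2 = A/-/- → run A
t=1: L0/L1/L2 = AG/-/- → run A
t=2: L0/L1/L2 = AGCE/-/- → run A
t=3: L0/L1/L2 = GCEB/A/- → run G
t=4: L0/L1/L2 = GCEB/A/- → run G
t=5: L0/L1/L2 = GCEBH/A/- → run G
t=6: L0/L1/L2 = CEBH/AG/- → run C
t=7: L0/L1/L2 = CEBH/AG/- → run C
t=8: L0/L1/L2 = CEBH/AG/- → run C
t=9: L0/L1/L2 = EBH/AGC/- → run E
t=10: L0/L1/L2 = EBH/AGC/- → run E
t=11: L0/L1/L2 = EBH/AGC/- → run E
t=12: L0/L1/L2 = BH/AGCE/- → run B
t=13: L0/L1/L2 = BH/AGCE/- → run B
t=14: L0/L1/L2 = BH/AGCE/- → run B
t=15: L0/L1/L2 = H/AGCEB/- → run H
t=16: L0/L1/L2 = H/AGCEB/- → run H
t=17: L0/L1/L2 = H/AGCEB/- → run H
t=18: L0/L1/L2 = -/AGCEB/- → run A
t=19: L0/L1/L2 = -/GCEB/- → run G
t=20: L0/L1/L2 = -/GCEB/- → run G
t=21: L0/L1/L2 = -/CEB/- → run C
t=22: L0/L1/L2 = -/CEB/- → run C
t=23: L0/L1/L2 = -/CEB/- → run C
t=24: L0/L1/L2 = -/CEB/- → run C
t=25: L0/L1/L2 = -/CEB/- → run C
t=26: L0/L1/L2 = -/EB/- → run E
t=27: L0/L1/L2 = -/B/- → run B
t=28: (idle)
t=29: (idle)
t=30: (idle)
t=31: (idle)
t=32: (idle)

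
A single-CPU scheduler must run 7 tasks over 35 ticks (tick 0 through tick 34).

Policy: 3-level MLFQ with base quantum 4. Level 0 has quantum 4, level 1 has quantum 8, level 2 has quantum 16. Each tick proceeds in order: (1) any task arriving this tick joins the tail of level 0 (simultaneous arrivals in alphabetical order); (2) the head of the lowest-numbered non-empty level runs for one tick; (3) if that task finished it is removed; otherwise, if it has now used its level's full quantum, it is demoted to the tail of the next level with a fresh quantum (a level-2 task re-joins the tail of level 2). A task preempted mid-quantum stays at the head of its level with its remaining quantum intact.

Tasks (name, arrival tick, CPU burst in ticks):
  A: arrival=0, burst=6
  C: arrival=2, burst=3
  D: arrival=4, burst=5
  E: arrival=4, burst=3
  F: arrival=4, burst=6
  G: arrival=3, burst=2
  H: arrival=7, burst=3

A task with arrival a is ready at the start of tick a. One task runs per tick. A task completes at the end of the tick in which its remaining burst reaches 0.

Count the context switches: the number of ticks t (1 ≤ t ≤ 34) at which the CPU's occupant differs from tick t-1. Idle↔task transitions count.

t=0: L0/L1/L2 = A/-/- → run A
t=1: L0/L1/L2 = A/-/- → run A
t=2: L0/L1/L2 = AC/-/- → run A
t=3: L0/L1/L2 = ACG/-/- → run A
t=4: L0/L1/L2 = CGDEF/A/- → run C
t=5: L0/L1/L2 = CGDEF/A/- → run C
t=6: L0/L1/L2 = CGDEF/A/- → run C
t=7: L0/L1/L2 = GDEFH/A/- → run G
t=8: L0/L1/L2 = GDEFH/A/- → run G
t=9: L0/L1/L2 = DEFH/A/- → run D
t=10: L0/L1/L2 = DEFH/A/- → run D
t=11: L0/L1/L2 = DEFH/A/- → run D
t=12: L0/L1/L2 = DEFH/A/- → run D
t=13: L0/L1/L2 = EFH/AD/- → run E
t=14: L0/L1/L2 = EFH/AD/- → run E
t=15: L0/L1/L2 = EFH/AD/- → run E
t=16: L0/L1/L2 = FH/AD/- → run F
t=17: L0/L1/L2 = FH/AD/- → run F
t=18: L0/L1/L2 = FH/AD/- → run F
t=19: L0/L1/L2 = FH/AD/- → run F
t=20: L0/L1/L2 = H/ADF/- → run H
t=21: L0/L1/L2 = H/ADF/- → run H
t=22: L0/L1/L2 = H/ADF/- → run H
t=23: L0/L1/L2 = -/ADF/- → run A
t=24: L0/L1/L2 = -/ADF/- → run A
t=25: L0/L1/L2 = -/DF/- → run D
t=26: L0/L1/L2 = -/F/- → run F
t=27: L0/L1/L2 = -/F/- → run F
t=28: (idle)
t=29: (idle)
t=30: (idle)
t=31: (idle)
t=32: (idle)
t=33: (idle)
t=34: (idle)

context switches = 10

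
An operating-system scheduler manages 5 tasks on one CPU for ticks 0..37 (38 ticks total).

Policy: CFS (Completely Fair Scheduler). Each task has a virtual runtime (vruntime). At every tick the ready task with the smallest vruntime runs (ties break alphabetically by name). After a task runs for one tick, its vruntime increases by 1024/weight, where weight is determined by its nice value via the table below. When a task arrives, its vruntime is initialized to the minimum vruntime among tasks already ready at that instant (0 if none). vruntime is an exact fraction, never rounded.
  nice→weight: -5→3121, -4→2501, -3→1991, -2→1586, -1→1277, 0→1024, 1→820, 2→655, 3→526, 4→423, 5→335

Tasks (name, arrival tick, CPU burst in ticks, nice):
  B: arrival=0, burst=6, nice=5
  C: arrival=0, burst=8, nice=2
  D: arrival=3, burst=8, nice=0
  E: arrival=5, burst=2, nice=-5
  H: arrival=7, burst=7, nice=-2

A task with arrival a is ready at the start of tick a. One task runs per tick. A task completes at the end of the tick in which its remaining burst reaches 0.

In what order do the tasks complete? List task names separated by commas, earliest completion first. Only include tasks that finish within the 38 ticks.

completion order = E, H, D, C, B

t=0: vr[B=0 C=0] → run B
t=1: vr[B=1024/335 C=0] → run C
t=2: vr[B=1024/335 C=1024/655] → run C
t=3: vr[B=1024/335 C=2048/655 D=1024/335] → run B
t=4: vr[B=2048/335 C=2048/655 D=1024/335] → run D
t=5: vr[B=2048/335 C=2048/655 D=1359/335 E=2048/655] → run C
t=6: vr[B=2048/335 C=3072/655 D=1359/335 E=2048/655] → run E
t=7: vr[B=2048/335 C=3072/655 D=1359/335 E=7062528/2044255 H=7062528/2044255] → run E
t=8: vr[B=2048/335 C=3072/655 D=1359/335 H=7062528/2044255] → run H
t=9: vr[B=2048/335 C=3072/655 D=1359/335 H=6647243264/1621094215] → run D
t=10: vr[B=2048/335 C=3072/655 D=1694/335 H=6647243264/1621094215] → run H
t=11: vr[B=2048/335 C=3072/655 D=1694/335 H=7693901824/1621094215] → run C
t=12: vr[B=2048/335 C=4096/655 D=1694/335 H=7693901824/1621094215] → run H
t=13: vr[B=2048/335 C=4096/655 D=1694/335 H=8740560384/1621094215] → run D
t=14: vr[B=2048/335 C=4096/655 D=2029/335 H=8740560384/1621094215] → run H
t=15: vr[B=2048/335 C=4096/655 D=2029/335 H=9787218944/1621094215] → run H
t=16: vr[B=2048/335 C=4096/655 D=2029/335 H=10833877504/1621094215] → run D
t=17: vr[B=2048/335 C=4096/655 D=2364/335 H=10833877504/1621094215] → run B
t=18: vr[B=3072/335 C=4096/655 D=2364/335 H=10833877504/1621094215] → run C
t=19: vr[B=3072/335 C=1024/131 D=2364/335 H=10833877504/1621094215] → run H
t=20: vr[B=3072/335 C=1024/131 D=2364/335 H=11880536064/1621094215] → run D
t=21: vr[B=3072/335 C=1024/131 D=2699/335 H=11880536064/1621094215] → run H
t=22: vr[B=3072/335 C=1024/131 D=2699/335] → run C
t=23: vr[B=3072/335 C=6144/655 D=2699/335] → run D
t=24: vr[B=3072/335 C=6144/655 D=3034/335] → run D
t=25: vr[B=3072/335 C=6144/655 D=3369/335] → run B
t=26: vr[B=4096/335 C=6144/655 D=3369/335] → run C
t=27: vr[B=4096/335 C=7168/655 D=3369/335] → run D
t=28: vr[B=4096/335 C=7168/655] → run C
t=29: vr[B=4096/335] → run B
t=30: vr[B=1024/67] → run B
t=31: (idle)
t=32: (idle)
t=33: (idle)
t=34: (idle)
t=35: (idle)
t=36: (idle)
t=37: (idle)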